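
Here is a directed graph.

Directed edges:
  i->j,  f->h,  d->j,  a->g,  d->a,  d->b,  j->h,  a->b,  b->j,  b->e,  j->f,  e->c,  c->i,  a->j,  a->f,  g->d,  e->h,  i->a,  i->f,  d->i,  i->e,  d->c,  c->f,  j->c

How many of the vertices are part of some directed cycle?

A vertex is on a directed cycle iff it belongs to a strongly connected component of size ≥ 2 (or has a self-loop).
The vertices on cycles are {a, b, c, d, e, g, i, j} — 8 in total.

8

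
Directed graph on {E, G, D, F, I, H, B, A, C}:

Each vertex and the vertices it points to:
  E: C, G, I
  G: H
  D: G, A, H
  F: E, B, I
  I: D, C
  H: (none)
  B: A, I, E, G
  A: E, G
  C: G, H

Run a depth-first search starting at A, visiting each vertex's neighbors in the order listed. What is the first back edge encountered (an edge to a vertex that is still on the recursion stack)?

DFS from A (visiting each vertex's neighbors in the order listed); mark gray on enter, black on exit:
A gray
  E gray
    C gray
      G gray
        H gray
        H black
      G black
      C→H: H black — skip
    C black
    E→G: G black — skip
    I gray
      D gray
        D→G: G black — skip
        D→A: A is gray → back edge
First back edge: D → A.

D->A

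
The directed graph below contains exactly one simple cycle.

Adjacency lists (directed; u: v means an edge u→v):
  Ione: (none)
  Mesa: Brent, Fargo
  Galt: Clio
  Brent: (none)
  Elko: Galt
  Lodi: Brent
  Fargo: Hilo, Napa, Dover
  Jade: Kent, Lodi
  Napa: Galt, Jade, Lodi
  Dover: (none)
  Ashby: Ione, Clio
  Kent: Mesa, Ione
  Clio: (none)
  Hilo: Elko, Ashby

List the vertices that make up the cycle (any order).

Jade, Kent, Mesa, Napa, Fargo

DFS with gray/black marking from Fargo:
Fargo gray
  Hilo gray
    Elko gray
      Galt gray
        Clio gray
        Clio black
      Galt black
    Elko black
    Ashby gray
      Ione gray
      Ione black
      Ashby→Clio: Clio black — skip
    Ashby black
  Hilo black
  Napa gray
    Napa→Galt: Galt black — skip
    Jade gray
      Kent gray
        Mesa gray
          Brent gray
          Brent black
          Mesa→Fargo: Fargo is gray → back edge
Back edge closes the cycle Fargo → Napa → Jade → Kent → Mesa → Fargo; its vertices are {Jade, Kent, Mesa, Napa, Fargo}.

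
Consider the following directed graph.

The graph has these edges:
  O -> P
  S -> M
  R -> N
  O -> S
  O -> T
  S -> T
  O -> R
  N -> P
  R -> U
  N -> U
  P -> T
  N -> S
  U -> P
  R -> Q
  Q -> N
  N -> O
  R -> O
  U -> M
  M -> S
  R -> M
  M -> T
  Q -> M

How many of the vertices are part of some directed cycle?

A vertex is on a directed cycle iff it belongs to a strongly connected component of size ≥ 2 (or has a self-loop).
The vertices on cycles are {M, N, O, Q, R, S} — 6 in total.

6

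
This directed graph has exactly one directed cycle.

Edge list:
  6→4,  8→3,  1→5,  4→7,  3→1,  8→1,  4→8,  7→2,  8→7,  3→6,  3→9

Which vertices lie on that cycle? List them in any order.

DFS with gray/black marking from 4:
4 gray
  8 gray
    7 gray
      2 gray
      2 black
    7 black
    1 gray
      5 gray
      5 black
    1 black
    3 gray
      9 gray
      9 black
      3→1: 1 black — skip
      6 gray
        6→4: 4 is gray → back edge
Back edge closes the cycle 4 → 8 → 3 → 6 → 4; its vertices are {3, 4, 6, 8}.

3, 4, 6, 8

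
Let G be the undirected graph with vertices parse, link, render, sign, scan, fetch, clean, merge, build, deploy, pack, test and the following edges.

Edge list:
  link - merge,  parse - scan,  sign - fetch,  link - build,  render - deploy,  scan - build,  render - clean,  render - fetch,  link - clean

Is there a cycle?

No

DFS, tracking each vertex's parent; an edge to a visited non-parent vertex closes a cycle.
Start from fetch:
visit fetch (parent –)
  visit sign (parent fetch)
    sign–fetch: parent, skip
  visit render (parent fetch)
    render–fetch: parent, skip
    visit deploy (parent render)
      deploy–render: parent, skip
    visit clean (parent render)
      clean–render: parent, skip
      visit link (parent clean)
        visit build (parent link)
          visit scan (parent build)
            scan–build: parent, skip
            visit parse (parent scan)
              parse–scan: parent, skip
          build–link: parent, skip
        visit merge (parent link)
          merge–link: parent, skip
        link–clean: parent, skip
visit pack (parent –)
visit test (parent –)
No non-parent visited neighbor found — the graph is a forest.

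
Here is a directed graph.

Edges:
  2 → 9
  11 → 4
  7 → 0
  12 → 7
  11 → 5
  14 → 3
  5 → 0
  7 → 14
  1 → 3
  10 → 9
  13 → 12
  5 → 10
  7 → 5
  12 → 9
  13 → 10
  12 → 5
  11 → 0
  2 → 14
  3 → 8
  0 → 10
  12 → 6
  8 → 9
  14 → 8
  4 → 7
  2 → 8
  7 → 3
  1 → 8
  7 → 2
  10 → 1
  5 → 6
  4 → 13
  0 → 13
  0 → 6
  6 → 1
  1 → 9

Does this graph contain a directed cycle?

DFS with white/gray/black marking, starting from 3:
3 gray
  8 gray
    9 gray
    9 black
  8 black
3 black
0 gray
  10 gray
    10→9: 9 black — skip
    1 gray
      1→8: 8 black — skip
      1→9: 9 black — skip
      1→3: 3 black — skip
    1 black
  10 black
  6 gray
    6→1: 1 black — skip
  6 black
  13 gray
    12 gray
      12→6: 6 black — skip
      5 gray
        5→10: 10 black — skip
        5→6: 6 black — skip
        5→0: 0 is gray → back edge
Back edge found, so a cycle exists: 0 → 13 → 12 → 5 → 0.

Yes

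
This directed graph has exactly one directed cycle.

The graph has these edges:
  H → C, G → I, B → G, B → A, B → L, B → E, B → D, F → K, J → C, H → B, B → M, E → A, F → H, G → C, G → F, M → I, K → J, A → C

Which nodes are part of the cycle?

B, F, G, H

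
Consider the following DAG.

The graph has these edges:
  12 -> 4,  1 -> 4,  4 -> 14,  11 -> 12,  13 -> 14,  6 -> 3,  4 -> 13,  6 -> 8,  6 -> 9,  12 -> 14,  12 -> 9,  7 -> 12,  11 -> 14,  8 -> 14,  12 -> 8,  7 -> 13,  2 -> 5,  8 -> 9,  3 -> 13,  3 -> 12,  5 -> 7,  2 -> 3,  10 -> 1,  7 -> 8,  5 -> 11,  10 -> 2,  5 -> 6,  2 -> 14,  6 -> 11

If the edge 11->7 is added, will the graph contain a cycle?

No

Adding 11→7 creates a cycle iff 7 can already reach 11.
Explore from 7: no path reaches 11. The graph stays acyclic.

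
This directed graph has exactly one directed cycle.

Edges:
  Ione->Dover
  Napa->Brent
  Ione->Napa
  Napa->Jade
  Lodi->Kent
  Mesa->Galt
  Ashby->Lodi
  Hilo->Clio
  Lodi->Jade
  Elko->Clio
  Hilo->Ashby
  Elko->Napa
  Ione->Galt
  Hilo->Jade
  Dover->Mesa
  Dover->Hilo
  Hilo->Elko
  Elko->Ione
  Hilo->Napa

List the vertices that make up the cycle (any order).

DFS with gray/black marking from Dover:
Dover gray
  Mesa gray
    Galt gray
    Galt black
  Mesa black
  Hilo gray
    Ashby gray
      Lodi gray
        Jade gray
        Jade black
        Kent gray
        Kent black
      Lodi black
    Ashby black
    Napa gray
      Brent gray
      Brent black
      Napa→Jade: Jade black — skip
    Napa black
    Elko gray
      Clio gray
      Clio black
      Elko→Napa: Napa black — skip
      Ione gray
        Ione→Dover: Dover is gray → back edge
Back edge closes the cycle Dover → Hilo → Elko → Ione → Dover; its vertices are {Elko, Hilo, Ione, Dover}.

Elko, Hilo, Ione, Dover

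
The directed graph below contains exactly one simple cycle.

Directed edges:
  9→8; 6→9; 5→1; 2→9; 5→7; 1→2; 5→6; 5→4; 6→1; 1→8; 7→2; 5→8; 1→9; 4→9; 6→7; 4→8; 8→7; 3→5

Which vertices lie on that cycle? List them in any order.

2, 7, 8, 9

DFS with gray/black marking from 7:
7 gray
  2 gray
    9 gray
      8 gray
        8→7: 7 is gray → back edge
Back edge closes the cycle 7 → 2 → 9 → 8 → 7; its vertices are {2, 7, 8, 9}.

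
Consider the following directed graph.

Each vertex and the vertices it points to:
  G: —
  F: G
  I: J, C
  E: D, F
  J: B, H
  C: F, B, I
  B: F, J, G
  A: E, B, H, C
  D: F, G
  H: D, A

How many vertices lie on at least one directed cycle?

A vertex is on a directed cycle iff it belongs to a strongly connected component of size ≥ 2 (or has a self-loop).
The vertices on cycles are {A, B, C, H, I, J} — 6 in total.

6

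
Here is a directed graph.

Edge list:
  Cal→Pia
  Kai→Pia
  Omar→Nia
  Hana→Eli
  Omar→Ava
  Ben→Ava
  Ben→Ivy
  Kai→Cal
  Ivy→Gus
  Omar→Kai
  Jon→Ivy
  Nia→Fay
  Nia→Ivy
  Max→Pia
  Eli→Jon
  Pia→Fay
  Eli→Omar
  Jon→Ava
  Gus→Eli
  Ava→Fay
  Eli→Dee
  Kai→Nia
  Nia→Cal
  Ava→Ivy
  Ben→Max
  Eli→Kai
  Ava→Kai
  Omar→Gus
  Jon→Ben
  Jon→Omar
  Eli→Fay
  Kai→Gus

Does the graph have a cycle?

DFS with white/gray/black marking, starting from Dee:
Dee gray
Dee black
Ben gray
  Max gray
    Pia gray
      Fay gray
      Fay black
    Pia black
  Max black
  Ivy gray
    Gus gray
      Eli gray
        Jon gray
          Jon→Ivy: Ivy is gray → back edge
Back edge found, so a cycle exists: Ivy → Gus → Eli → Jon → Ivy.

Yes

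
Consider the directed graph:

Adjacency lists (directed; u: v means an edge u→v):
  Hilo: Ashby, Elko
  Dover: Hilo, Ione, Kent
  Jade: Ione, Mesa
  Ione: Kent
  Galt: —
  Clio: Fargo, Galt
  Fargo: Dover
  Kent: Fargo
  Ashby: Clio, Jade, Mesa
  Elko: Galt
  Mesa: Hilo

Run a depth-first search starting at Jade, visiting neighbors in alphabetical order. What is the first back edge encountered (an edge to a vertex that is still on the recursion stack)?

Clio->Fargo

DFS from Jade (visiting neighbors in alphabetical order); mark gray on enter, black on exit:
Jade gray
  Ione gray
    Kent gray
      Fargo gray
        Dover gray
          Hilo gray
            Ashby gray
              Clio gray
                Clio→Fargo: Fargo is gray → back edge
First back edge: Clio → Fargo.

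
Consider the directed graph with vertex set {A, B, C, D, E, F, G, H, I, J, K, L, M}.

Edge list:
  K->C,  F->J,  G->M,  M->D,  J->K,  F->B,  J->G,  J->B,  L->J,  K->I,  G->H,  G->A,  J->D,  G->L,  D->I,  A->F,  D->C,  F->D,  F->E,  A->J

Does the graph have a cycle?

DFS with white/gray/black marking, starting from E:
E gray
E black
A gray
  J gray
    G gray
      H gray
      H black
      G→A: A is gray → back edge
Back edge found, so a cycle exists: A → J → G → A.

Yes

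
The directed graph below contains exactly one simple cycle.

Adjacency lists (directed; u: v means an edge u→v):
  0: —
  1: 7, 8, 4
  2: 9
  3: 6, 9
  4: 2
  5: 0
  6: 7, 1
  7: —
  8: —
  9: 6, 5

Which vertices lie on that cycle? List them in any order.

1, 2, 4, 6, 9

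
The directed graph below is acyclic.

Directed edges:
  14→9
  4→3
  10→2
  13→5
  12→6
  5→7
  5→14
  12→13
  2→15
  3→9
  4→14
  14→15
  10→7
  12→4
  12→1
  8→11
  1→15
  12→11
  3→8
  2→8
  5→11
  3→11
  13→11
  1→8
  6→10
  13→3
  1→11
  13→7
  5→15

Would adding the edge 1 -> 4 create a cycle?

Adding 1→4 creates a cycle iff 4 can already reach 1.
Explore from 4: no path reaches 1. The graph stays acyclic.

No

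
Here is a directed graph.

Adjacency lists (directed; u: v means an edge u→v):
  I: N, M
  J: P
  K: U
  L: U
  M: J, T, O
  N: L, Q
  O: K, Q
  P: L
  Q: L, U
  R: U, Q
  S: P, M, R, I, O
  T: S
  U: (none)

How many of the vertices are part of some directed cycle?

4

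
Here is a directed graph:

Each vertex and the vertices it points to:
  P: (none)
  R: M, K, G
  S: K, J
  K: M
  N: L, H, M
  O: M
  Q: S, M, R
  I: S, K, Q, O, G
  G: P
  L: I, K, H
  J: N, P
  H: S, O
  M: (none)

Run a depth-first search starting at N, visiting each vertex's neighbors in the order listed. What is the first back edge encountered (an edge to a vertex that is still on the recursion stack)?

J→N

DFS from N (visiting each vertex's neighbors in the order listed); mark gray on enter, black on exit:
N gray
  L gray
    I gray
      S gray
        K gray
          M gray
          M black
        K black
        J gray
          J→N: N is gray → back edge
First back edge: J → N.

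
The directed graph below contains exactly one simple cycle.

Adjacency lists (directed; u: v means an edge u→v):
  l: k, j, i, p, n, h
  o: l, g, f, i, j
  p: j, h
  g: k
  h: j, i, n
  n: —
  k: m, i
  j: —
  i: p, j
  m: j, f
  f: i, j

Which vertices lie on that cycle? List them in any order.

DFS with gray/black marking from p:
p gray
  j gray
  j black
  h gray
    h→j: j black — skip
    i gray
      i→p: p is gray → back edge
Back edge closes the cycle p → h → i → p; its vertices are {h, i, p}.

h, i, p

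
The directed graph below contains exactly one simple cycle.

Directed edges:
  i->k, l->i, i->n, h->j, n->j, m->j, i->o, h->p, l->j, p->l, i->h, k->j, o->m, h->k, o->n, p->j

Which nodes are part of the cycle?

h, i, l, p

DFS with gray/black marking from l:
l gray
  i gray
    n gray
      j gray
      j black
    n black
    h gray
      h→j: j black — skip
      k gray
        k→j: j black — skip
      k black
      p gray
        p→j: j black — skip
        p→l: l is gray → back edge
Back edge closes the cycle l → i → h → p → l; its vertices are {h, i, l, p}.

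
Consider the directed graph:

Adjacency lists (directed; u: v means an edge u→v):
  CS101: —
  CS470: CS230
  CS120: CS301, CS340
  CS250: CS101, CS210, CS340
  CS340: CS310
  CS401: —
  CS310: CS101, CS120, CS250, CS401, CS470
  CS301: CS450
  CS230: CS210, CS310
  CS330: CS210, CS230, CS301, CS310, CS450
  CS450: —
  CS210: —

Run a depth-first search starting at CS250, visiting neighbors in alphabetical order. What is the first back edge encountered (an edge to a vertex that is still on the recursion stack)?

CS120→CS340

DFS from CS250 (visiting neighbors in alphabetical order); mark gray on enter, black on exit:
CS250 gray
  CS101 gray
  CS101 black
  CS210 gray
  CS210 black
  CS340 gray
    CS310 gray
      CS310→CS101: CS101 black — skip
      CS120 gray
        CS301 gray
          CS450 gray
          CS450 black
        CS301 black
        CS120→CS340: CS340 is gray → back edge
First back edge: CS120 → CS340.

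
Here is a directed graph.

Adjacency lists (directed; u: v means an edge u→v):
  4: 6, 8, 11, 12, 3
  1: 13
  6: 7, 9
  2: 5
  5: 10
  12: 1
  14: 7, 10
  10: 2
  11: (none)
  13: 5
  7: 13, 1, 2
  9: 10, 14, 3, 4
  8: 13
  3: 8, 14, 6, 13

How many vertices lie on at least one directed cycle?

7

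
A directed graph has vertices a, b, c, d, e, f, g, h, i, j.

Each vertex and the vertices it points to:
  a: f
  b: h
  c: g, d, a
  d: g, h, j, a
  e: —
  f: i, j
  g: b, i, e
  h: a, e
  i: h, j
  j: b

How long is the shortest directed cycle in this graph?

4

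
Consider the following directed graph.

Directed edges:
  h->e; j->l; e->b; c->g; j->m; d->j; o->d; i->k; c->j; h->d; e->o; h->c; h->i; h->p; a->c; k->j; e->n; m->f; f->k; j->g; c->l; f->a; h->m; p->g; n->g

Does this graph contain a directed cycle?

Yes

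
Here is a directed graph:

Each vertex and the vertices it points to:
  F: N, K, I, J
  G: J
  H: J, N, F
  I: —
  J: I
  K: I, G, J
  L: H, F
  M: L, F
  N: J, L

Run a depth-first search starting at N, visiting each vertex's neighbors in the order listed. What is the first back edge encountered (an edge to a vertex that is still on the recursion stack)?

DFS from N (visiting each vertex's neighbors in the order listed); mark gray on enter, black on exit:
N gray
  J gray
    I gray
    I black
  J black
  L gray
    H gray
      H→J: J black — skip
      H→N: N is gray → back edge
First back edge: H → N.

H->N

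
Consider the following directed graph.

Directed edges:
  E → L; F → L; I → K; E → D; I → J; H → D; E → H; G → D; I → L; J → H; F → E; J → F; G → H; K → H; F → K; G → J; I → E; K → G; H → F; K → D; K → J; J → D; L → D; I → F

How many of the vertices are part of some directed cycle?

6

A vertex is on a directed cycle iff it belongs to a strongly connected component of size ≥ 2 (or has a self-loop).
The vertices on cycles are {E, F, G, H, J, K} — 6 in total.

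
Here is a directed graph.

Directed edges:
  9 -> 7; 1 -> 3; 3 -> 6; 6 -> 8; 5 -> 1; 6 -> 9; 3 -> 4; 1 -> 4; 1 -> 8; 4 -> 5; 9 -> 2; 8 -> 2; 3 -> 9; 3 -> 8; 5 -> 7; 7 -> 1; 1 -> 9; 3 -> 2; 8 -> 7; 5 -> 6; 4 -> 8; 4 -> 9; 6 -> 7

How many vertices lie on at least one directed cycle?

8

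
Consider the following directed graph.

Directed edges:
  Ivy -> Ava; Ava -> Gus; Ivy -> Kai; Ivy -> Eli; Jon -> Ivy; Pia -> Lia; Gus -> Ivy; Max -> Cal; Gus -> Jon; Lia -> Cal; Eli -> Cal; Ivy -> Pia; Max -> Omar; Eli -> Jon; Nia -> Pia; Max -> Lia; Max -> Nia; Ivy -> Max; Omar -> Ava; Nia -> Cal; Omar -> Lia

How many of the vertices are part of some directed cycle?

7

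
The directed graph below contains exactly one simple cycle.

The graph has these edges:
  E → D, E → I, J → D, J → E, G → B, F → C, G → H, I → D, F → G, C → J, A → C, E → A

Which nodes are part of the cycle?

DFS with gray/black marking from C:
C gray
  J gray
    E gray
      A gray
        A→C: C is gray → back edge
Back edge closes the cycle C → J → E → A → C; its vertices are {A, C, E, J}.

A, C, E, J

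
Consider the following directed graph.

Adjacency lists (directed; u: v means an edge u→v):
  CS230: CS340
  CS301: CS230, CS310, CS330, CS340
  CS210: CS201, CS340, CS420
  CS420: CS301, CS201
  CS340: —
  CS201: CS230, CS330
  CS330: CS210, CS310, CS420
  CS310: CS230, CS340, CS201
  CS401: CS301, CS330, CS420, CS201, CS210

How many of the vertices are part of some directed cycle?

6

A vertex is on a directed cycle iff it belongs to a strongly connected component of size ≥ 2 (or has a self-loop).
The vertices on cycles are {CS201, CS210, CS301, CS310, CS330, CS420} — 6 in total.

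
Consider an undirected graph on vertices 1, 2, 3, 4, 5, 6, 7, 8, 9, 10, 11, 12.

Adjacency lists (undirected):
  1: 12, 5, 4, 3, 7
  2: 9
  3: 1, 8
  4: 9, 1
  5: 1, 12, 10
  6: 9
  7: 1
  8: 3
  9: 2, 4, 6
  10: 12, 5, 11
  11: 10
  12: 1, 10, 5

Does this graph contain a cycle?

Yes

DFS, tracking each vertex's parent; an edge to a visited non-parent vertex closes a cycle.
Start from 4:
visit 4 (parent –)
  visit 9 (parent 4)
    visit 2 (parent 9)
      2–9: parent, skip
    9–4: parent, skip
    visit 6 (parent 9)
      6–9: parent, skip
  visit 1 (parent 4)
    visit 12 (parent 1)
      12–1: parent, skip
      visit 10 (parent 12)
        10–12: parent, skip
        visit 5 (parent 10)
          5–1: 1 visited and ≠ parent → cycle
Cycle: 1 – 12 – 10 – 5 – 1.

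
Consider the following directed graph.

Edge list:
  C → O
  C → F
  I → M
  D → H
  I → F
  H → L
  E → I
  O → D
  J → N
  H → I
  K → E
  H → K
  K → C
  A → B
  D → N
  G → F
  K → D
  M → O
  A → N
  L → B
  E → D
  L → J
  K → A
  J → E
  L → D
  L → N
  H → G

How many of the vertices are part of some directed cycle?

A vertex is on a directed cycle iff it belongs to a strongly connected component of size ≥ 2 (or has a self-loop).
The vertices on cycles are {C, D, E, H, I, J, K, L, M, O} — 10 in total.

10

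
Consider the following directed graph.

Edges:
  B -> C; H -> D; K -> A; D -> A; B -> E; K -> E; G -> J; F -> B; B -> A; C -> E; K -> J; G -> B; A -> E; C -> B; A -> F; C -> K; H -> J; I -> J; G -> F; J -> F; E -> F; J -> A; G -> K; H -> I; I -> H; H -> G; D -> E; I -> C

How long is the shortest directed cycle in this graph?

For each vertex v, BFS finds the shortest path from v back to v.
The shortest such closed walk is H → I → H, length 2.

2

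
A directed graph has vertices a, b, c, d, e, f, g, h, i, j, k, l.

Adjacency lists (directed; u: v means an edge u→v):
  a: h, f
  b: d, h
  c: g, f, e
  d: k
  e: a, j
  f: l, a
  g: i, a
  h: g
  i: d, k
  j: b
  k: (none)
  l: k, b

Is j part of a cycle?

No

j lies on a cycle iff there is a path from j back to itself.
Exploring from j, it never reaches itself; equivalently, its strongly connected component is a singleton.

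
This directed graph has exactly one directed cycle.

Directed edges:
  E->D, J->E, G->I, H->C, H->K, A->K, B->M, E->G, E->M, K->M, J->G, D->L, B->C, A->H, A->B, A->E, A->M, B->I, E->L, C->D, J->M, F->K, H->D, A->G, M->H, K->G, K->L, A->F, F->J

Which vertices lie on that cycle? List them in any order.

H, K, M

DFS with gray/black marking from H:
H gray
  C gray
    D gray
      L gray
      L black
    D black
  C black
  K gray
    K→L: L black — skip
    M gray
      M→H: H is gray → back edge
Back edge closes the cycle H → K → M → H; its vertices are {H, K, M}.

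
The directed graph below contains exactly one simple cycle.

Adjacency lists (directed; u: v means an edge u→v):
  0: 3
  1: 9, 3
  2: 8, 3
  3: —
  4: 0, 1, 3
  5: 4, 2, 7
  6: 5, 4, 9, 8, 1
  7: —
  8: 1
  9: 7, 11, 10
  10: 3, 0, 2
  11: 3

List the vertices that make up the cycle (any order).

DFS with gray/black marking from 9:
9 gray
  7 gray
  7 black
  11 gray
    3 gray
    3 black
  11 black
  10 gray
    10→3: 3 black — skip
    0 gray
      0→3: 3 black — skip
    0 black
    2 gray
      8 gray
        1 gray
          1→9: 9 is gray → back edge
Back edge closes the cycle 9 → 10 → 2 → 8 → 1 → 9; its vertices are {1, 2, 8, 9, 10}.

1, 2, 8, 9, 10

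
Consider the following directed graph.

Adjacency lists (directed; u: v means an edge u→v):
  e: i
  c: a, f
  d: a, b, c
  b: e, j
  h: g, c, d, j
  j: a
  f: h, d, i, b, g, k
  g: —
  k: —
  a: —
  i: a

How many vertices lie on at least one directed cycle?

4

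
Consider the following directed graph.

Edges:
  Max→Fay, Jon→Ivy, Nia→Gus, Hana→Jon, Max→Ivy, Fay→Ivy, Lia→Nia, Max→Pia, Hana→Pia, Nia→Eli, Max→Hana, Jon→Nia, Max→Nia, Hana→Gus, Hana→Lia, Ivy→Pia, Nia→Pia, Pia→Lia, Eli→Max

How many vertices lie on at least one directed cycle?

9

A vertex is on a directed cycle iff it belongs to a strongly connected component of size ≥ 2 (or has a self-loop).
The vertices on cycles are {Eli, Fay, Ivy, Jon, Lia, Max, Nia, Pia, Hana} — 9 in total.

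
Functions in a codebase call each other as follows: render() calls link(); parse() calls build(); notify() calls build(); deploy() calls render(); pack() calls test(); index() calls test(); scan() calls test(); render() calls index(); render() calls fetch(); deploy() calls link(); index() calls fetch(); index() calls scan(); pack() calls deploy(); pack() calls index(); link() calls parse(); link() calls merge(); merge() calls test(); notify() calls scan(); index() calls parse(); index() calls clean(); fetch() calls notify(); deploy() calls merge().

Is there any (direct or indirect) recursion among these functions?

DFS with white/gray/black marking, starting from pack:
pack gray
  deploy gray
    render gray
      link gray
        parse gray
          build gray
          build black
        parse black
        merge gray
          test gray
          test black
        merge black
      link black
      fetch gray
        notify gray
          scan gray
            scan→test: test black — skip
          scan black
          notify→build: build black — skip
        notify black
      fetch black
      index gray
        index→fetch: fetch black — skip
        index→test: test black — skip
        index→parse: parse black — skip
        index→scan: scan black — skip
        clean gray
        clean black
      index black
    render black
    deploy→link: link black — skip
    deploy→merge: merge black — skip
  deploy black
  pack→test: test black — skip
  pack→index: index black — skip
pack black
Every edge goes to a white or black vertex — no back edge, so the graph is acyclic.

No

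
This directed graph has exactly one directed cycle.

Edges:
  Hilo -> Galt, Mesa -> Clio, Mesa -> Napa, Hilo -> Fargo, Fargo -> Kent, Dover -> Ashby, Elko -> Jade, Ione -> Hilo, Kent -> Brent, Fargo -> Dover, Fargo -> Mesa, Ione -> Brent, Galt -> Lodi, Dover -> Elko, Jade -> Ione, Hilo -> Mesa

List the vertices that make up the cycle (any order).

Elko, Hilo, Ione, Jade, Dover, Fargo

DFS with gray/black marking from Hilo:
Hilo gray
  Mesa gray
    Napa gray
    Napa black
    Clio gray
    Clio black
  Mesa black
  Galt gray
    Lodi gray
    Lodi black
  Galt black
  Fargo gray
    Fargo→Mesa: Mesa black — skip
    Kent gray
      Brent gray
      Brent black
    Kent black
    Dover gray
      Ashby gray
      Ashby black
      Elko gray
        Jade gray
          Ione gray
            Ione→Brent: Brent black — skip
            Ione→Hilo: Hilo is gray → back edge
Back edge closes the cycle Hilo → Fargo → Dover → Elko → Jade → Ione → Hilo; its vertices are {Elko, Hilo, Ione, Jade, Dover, Fargo}.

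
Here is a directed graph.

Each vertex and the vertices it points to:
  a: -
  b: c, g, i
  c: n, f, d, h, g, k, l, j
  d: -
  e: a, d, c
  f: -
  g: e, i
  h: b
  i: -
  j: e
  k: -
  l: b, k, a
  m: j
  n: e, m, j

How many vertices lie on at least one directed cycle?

9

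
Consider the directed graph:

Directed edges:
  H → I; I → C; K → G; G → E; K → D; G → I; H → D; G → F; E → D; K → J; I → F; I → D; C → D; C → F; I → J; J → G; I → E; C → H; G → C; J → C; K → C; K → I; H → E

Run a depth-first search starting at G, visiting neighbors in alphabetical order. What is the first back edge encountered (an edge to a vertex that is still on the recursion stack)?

I→C

DFS from G (visiting neighbors in alphabetical order); mark gray on enter, black on exit:
G gray
  C gray
    D gray
    D black
    F gray
    F black
    H gray
      H→D: D black — skip
      E gray
        E→D: D black — skip
      E black
      I gray
        I→C: C is gray → back edge
First back edge: I → C.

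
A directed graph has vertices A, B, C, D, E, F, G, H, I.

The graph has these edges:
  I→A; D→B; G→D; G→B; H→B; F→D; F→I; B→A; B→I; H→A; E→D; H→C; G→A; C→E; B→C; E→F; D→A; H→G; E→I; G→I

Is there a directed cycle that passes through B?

B is on a cycle iff B can reach itself via ≥1 edge.
B → C → E → D → B — yes.

Yes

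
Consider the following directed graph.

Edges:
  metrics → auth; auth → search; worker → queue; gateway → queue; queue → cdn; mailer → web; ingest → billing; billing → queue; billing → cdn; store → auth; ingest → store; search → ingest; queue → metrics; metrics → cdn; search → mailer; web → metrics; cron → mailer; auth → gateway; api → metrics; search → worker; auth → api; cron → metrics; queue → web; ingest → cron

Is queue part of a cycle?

Yes

queue is on a cycle iff queue can reach itself via ≥1 edge.
queue → metrics → auth → gateway → queue — yes.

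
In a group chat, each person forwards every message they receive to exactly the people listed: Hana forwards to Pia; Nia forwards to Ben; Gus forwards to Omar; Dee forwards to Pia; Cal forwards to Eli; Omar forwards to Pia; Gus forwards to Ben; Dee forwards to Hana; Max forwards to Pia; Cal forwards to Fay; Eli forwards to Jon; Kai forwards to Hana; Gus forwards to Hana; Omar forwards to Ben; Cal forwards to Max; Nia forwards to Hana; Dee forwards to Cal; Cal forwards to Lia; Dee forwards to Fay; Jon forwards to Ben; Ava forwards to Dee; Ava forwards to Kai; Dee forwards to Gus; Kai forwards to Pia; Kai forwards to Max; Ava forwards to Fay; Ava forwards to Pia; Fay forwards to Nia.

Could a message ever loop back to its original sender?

No

DFS with white/gray/black marking, starting from Gus:
Gus gray
  Hana gray
    Pia gray
    Pia black
  Hana black
  Ben gray
  Ben black
  Omar gray
    Omar→Pia: Pia black — skip
    Omar→Ben: Ben black — skip
  Omar black
Gus black
Jon gray
  Jon→Ben: Ben black — skip
Jon black
Kai gray
  Kai→Hana: Hana black — skip
  Max gray
    Max→Pia: Pia black — skip
  Max black
  Kai→Pia: Pia black — skip
Kai black
Ava gray
  Dee gray
    Dee→Gus: Gus black — skip
    Cal gray
      Cal→Max: Max black — skip
      Lia gray
      Lia black
      Fay gray
        Nia gray
          Nia→Ben: Ben black — skip
          Nia→Hana: Hana black — skip
        Nia black
      Fay black
      Eli gray
        Eli→Jon: Jon black — skip
      Eli black
    Cal black
    Dee→Fay: Fay black — skip
    Dee→Pia: Pia black — skip
    Dee→Hana: Hana black — skip
  Dee black
  Ava→Pia: Pia black — skip
  Ava→Kai: Kai black — skip
  Ava→Fay: Fay black — skip
Ava black
Every edge goes to a white or black vertex — no back edge, so the graph is acyclic.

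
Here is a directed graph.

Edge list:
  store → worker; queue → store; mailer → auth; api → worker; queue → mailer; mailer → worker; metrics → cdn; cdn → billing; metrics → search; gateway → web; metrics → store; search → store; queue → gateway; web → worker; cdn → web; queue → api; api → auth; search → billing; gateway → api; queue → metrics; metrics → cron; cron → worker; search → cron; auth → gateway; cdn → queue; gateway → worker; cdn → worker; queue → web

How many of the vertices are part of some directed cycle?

6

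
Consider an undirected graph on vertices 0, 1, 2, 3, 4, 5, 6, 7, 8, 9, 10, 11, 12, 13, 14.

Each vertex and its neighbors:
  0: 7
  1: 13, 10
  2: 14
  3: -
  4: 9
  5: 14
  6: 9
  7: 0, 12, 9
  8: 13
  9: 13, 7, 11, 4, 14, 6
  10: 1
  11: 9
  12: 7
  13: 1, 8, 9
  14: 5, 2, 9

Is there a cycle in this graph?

No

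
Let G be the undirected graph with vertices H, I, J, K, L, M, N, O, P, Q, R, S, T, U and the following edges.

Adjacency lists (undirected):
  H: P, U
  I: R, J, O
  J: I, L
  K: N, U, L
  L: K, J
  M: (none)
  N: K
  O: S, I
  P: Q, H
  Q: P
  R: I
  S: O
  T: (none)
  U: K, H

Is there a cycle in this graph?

No

DFS, tracking each vertex's parent; an edge to a visited non-parent vertex closes a cycle.
Start from O:
visit O (parent –)
  visit S (parent O)
    S–O: parent, skip
  visit I (parent O)
    visit R (parent I)
      R–I: parent, skip
    visit J (parent I)
      J–I: parent, skip
      visit L (parent J)
        visit K (parent L)
          visit N (parent K)
            N–K: parent, skip
          visit U (parent K)
            U–K: parent, skip
            visit H (parent U)
              visit P (parent H)
                visit Q (parent P)
                  Q–P: parent, skip
                P–H: parent, skip
              H–U: parent, skip
          K–L: parent, skip
        L–J: parent, skip
    I–O: parent, skip
visit M (parent –)
visit T (parent –)
No non-parent visited neighbor found — the graph is a forest.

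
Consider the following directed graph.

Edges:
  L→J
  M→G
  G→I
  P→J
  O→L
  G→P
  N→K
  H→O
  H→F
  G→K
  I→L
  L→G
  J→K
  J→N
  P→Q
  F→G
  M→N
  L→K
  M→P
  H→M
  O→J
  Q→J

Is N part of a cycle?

N lies on a cycle iff there is a path from N back to itself.
Exploring from N, it never reaches itself; equivalently, its strongly connected component is a singleton.

No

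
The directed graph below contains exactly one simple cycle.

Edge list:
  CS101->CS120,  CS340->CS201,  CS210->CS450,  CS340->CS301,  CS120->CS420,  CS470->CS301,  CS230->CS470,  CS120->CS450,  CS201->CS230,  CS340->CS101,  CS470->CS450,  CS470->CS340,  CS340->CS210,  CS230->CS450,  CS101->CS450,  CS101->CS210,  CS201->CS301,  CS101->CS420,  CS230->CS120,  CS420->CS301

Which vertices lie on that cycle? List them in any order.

CS201, CS230, CS340, CS470

DFS with gray/black marking from CS340:
CS340 gray
  CS101 gray
    CS120 gray
      CS450 gray
      CS450 black
      CS420 gray
        CS301 gray
        CS301 black
      CS420 black
    CS120 black
    CS101→CS420: CS420 black — skip
    CS210 gray
      CS210→CS450: CS450 black — skip
    CS210 black
    CS101→CS450: CS450 black — skip
  CS101 black
  CS340→CS301: CS301 black — skip
  CS201 gray
    CS230 gray
      CS230→CS120: CS120 black — skip
      CS230→CS450: CS450 black — skip
      CS470 gray
        CS470→CS450: CS450 black — skip
        CS470→CS301: CS301 black — skip
        CS470→CS340: CS340 is gray → back edge
Back edge closes the cycle CS340 → CS201 → CS230 → CS470 → CS340; its vertices are {CS201, CS230, CS340, CS470}.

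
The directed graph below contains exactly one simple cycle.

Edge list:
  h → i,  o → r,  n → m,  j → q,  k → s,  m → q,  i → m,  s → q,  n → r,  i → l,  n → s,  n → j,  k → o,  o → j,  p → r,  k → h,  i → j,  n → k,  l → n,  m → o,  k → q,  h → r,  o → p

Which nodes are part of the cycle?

h, i, k, l, n

DFS with gray/black marking from i:
i gray
  m gray
    q gray
    q black
    o gray
      r gray
      r black
      j gray
        j→q: q black — skip
      j black
      p gray
        p→r: r black — skip
      p black
    o black
  m black
  i→j: j black — skip
  l gray
    n gray
      n→j: j black — skip
      s gray
        s→q: q black — skip
      s black
      k gray
        k→o: o black — skip
        h gray
          h→r: r black — skip
          h→i: i is gray → back edge
Back edge closes the cycle i → l → n → k → h → i; its vertices are {h, i, k, l, n}.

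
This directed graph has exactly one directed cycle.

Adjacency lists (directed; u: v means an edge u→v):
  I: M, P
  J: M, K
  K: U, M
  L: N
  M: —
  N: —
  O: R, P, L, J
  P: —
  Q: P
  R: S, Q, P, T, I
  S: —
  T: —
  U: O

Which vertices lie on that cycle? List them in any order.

DFS with gray/black marking from O:
O gray
  R gray
    S gray
    S black
    Q gray
      P gray
      P black
    Q black
    R→P: P black — skip
    T gray
    T black
    I gray
      M gray
      M black
      I→P: P black — skip
    I black
  R black
  O→P: P black — skip
  L gray
    N gray
    N black
  L black
  J gray
    J→M: M black — skip
    K gray
      U gray
        U→O: O is gray → back edge
Back edge closes the cycle O → J → K → U → O; its vertices are {J, K, O, U}.

J, K, O, U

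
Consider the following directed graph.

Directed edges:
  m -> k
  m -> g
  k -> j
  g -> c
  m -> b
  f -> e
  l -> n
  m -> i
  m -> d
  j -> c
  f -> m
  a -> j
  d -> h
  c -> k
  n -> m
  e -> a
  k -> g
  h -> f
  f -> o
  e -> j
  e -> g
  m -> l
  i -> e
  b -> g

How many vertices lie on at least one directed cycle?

10

A vertex is on a directed cycle iff it belongs to a strongly connected component of size ≥ 2 (or has a self-loop).
The vertices on cycles are {c, d, f, g, h, j, k, l, m, n} — 10 in total.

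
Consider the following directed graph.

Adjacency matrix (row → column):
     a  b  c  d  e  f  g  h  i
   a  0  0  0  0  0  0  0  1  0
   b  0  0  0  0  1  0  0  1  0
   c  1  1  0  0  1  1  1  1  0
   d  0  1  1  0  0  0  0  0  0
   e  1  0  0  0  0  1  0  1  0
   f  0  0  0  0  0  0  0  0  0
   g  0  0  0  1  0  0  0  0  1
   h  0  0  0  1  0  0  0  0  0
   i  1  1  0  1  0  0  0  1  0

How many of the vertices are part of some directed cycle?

8

A vertex is on a directed cycle iff it belongs to a strongly connected component of size ≥ 2 (or has a self-loop).
The vertices on cycles are {a, b, c, d, e, g, h, i} — 8 in total.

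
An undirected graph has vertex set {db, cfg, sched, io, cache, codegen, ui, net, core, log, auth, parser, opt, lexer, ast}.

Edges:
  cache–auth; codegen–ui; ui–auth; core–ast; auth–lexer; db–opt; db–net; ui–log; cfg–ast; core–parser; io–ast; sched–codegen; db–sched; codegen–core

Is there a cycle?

No

DFS, tracking each vertex's parent; an edge to a visited non-parent vertex closes a cycle.
Start from parser:
visit parser (parent –)
  visit core (parent parser)
    visit codegen (parent core)
      visit ui (parent codegen)
        ui–codegen: parent, skip
        visit auth (parent ui)
          auth–ui: parent, skip
          visit cache (parent auth)
            cache–auth: parent, skip
          visit lexer (parent auth)
            lexer–auth: parent, skip
        visit log (parent ui)
          log–ui: parent, skip
      codegen–core: parent, skip
      visit sched (parent codegen)
        sched–codegen: parent, skip
        visit db (parent sched)
          visit opt (parent db)
            opt–db: parent, skip
          db–sched: parent, skip
          visit net (parent db)
            net–db: parent, skip
    visit ast (parent core)
      visit cfg (parent ast)
        cfg–ast: parent, skip
      visit io (parent ast)
        io–ast: parent, skip
      ast–core: parent, skip
    core–parser: parent, skip
No non-parent visited neighbor found — the graph is a forest.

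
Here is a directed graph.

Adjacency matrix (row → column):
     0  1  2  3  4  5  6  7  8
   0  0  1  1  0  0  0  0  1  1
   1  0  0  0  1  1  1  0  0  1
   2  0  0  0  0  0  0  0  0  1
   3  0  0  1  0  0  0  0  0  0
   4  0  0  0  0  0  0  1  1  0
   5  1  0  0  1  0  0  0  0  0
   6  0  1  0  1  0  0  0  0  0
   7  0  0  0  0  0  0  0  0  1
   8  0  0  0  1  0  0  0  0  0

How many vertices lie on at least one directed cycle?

A vertex is on a directed cycle iff it belongs to a strongly connected component of size ≥ 2 (or has a self-loop).
The vertices on cycles are {0, 1, 2, 3, 4, 5, 6, 8} — 8 in total.

8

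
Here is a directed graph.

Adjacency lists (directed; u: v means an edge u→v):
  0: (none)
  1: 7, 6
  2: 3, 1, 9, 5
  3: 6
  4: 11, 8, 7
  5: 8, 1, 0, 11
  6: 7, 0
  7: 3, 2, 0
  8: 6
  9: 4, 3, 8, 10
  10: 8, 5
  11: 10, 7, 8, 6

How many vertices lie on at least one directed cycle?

11

A vertex is on a directed cycle iff it belongs to a strongly connected component of size ≥ 2 (or has a self-loop).
The vertices on cycles are {1, 2, 3, 4, 5, 6, 7, 8, 9, 10, 11} — 11 in total.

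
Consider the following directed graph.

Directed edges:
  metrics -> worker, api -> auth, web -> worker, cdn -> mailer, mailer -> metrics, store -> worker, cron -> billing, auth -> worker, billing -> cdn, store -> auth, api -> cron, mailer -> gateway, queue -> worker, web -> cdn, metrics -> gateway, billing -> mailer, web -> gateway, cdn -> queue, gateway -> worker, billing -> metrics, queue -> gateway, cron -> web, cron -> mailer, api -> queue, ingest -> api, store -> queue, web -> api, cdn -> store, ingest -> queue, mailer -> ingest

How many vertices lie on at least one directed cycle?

7

A vertex is on a directed cycle iff it belongs to a strongly connected component of size ≥ 2 (or has a self-loop).
The vertices on cycles are {api, cdn, web, cron, ingest, mailer, billing} — 7 in total.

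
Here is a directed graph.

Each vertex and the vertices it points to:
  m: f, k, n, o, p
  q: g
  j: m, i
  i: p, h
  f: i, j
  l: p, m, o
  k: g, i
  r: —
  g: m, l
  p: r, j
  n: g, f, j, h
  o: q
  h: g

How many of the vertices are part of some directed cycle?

12

A vertex is on a directed cycle iff it belongs to a strongly connected component of size ≥ 2 (or has a self-loop).
The vertices on cycles are {f, g, h, i, j, k, l, m, n, o, p, q} — 12 in total.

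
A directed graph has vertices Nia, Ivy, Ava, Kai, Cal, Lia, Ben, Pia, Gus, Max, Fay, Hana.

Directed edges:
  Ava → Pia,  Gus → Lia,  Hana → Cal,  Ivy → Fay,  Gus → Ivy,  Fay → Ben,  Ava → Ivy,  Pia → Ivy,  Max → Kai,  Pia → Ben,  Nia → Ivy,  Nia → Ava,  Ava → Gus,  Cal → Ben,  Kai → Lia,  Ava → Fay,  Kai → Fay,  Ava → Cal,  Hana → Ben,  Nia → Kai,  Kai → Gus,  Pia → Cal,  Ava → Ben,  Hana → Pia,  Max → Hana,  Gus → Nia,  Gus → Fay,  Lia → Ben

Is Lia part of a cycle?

Lia lies on a cycle iff there is a path from Lia back to itself.
Exploring from Lia, it never reaches itself; equivalently, its strongly connected component is a singleton.

No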